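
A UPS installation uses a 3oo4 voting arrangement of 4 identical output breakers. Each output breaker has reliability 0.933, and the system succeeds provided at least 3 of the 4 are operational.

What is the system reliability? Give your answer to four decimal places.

0.9754

R = Σ_{i=3}^{4} C(4,i) p^i (1−p)^{4−i} with p = 0.933
C(4,3)·0.933^3·0.067^1 = 0.217661
C(4,4)·0.933^4·0.067^0 = 0.757751
Sum = 0.9754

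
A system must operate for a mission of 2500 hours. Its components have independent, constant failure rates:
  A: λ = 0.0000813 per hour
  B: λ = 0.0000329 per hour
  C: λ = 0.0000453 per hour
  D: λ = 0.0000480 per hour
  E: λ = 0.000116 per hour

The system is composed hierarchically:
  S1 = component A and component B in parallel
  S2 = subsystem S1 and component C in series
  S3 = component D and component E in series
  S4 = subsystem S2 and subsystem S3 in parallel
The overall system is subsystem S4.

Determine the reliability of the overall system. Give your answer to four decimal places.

0.9596

R(A) = exp(−0.0000813 × 2500) = 0.816074
R(B) = exp(−0.0000329 × 2500) = 0.921042
R(C) = exp(−0.0000453 × 2500) = 0.892927
R(D) = exp(−0.0000480 × 2500) = 0.886920
R(E) = exp(−0.000116 × 2500) = 0.748264
Parallel (A and B): 1 − (1 − 0.816074)(1 − 0.921042) = 0.985478
Series ([0.985478] and C): 0.985478 × 0.892927 = 0.879960
Series (D and E): 0.886920 × 0.748264 = 0.663650
Parallel ([0.879960] and [0.663650]): 1 − (1 − 0.879960)(1 − 0.663650) = 0.9596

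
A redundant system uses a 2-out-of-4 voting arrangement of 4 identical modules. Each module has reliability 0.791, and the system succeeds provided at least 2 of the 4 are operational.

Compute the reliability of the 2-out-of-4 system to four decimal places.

0.9692

R = Σ_{i=2}^{4} C(4,i) p^i (1−p)^{4−i} with p = 0.791
C(4,2)·0.791^2·0.209^2 = 0.163982
C(4,3)·0.791^3·0.209^1 = 0.413748
C(4,4)·0.791^4·0.209^0 = 0.391477
Sum = 0.9692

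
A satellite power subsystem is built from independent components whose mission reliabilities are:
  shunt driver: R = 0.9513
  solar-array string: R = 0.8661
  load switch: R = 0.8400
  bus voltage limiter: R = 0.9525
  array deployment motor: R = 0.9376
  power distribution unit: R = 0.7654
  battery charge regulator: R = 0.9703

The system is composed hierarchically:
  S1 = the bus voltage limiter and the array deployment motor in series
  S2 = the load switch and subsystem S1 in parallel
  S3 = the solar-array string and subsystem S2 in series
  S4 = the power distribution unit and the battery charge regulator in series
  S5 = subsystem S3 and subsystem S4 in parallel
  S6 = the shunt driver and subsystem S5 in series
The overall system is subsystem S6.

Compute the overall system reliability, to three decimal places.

Series (bus voltage limiter and array deployment motor): 0.95250 × 0.93760 = 0.89306
Parallel (load switch and [0.89306]): 1 − (1 − 0.84000)(1 − 0.89306) = 0.98289
Series (solar-array string and [0.98289]): 0.86610 × 0.98289 = 0.85128
Series (power distribution unit and battery charge regulator): 0.76540 × 0.97030 = 0.74267
Parallel ([0.85128] and [0.74267]): 1 − (1 − 0.85128)(1 − 0.74267) = 0.96173
Series (shunt driver and [0.96173]): 0.95130 × 0.96173 = 0.915

0.915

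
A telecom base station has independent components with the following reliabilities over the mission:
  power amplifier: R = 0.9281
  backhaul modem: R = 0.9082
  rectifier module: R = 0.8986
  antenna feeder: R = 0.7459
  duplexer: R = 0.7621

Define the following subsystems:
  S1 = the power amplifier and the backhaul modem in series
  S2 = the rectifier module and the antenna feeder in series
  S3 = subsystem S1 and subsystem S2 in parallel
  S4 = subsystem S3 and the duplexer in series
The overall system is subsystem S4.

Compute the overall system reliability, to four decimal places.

Series (power amplifier and backhaul modem): 0.928100 × 0.908200 = 0.842900
Series (rectifier module and antenna feeder): 0.898600 × 0.745900 = 0.670266
Parallel ([0.842900] and [0.670266]): 1 − (1 − 0.842900)(1 − 0.670266) = 0.948199
Series ([0.948199] and duplexer): 0.948199 × 0.762100 = 0.7226

0.7226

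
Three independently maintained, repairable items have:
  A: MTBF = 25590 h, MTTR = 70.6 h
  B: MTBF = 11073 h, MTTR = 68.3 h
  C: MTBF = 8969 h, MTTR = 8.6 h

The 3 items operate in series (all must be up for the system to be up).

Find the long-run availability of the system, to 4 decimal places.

A(A) = MTBF/(MTBF+MTTR) = 25590/(25590+70.6) = 0.997249
A(B) = MTBF/(MTBF+MTTR) = 11073/(11073+68.3) = 0.993870
A(C) = MTBF/(MTBF+MTTR) = 8969/(8969+8.6) = 0.999042
Series availability: 0.997249 × 0.993870 × 0.999042 = 0.9902

0.9902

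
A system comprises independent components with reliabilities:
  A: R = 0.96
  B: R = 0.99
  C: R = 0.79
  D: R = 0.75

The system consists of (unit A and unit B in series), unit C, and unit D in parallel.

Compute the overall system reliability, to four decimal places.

0.9974

Series (A and B): 0.960000 × 0.990000 = 0.950400
Parallel ([0.950400], C, and D): 1 − (1 − 0.950400)(1 − 0.790000)(1 − 0.750000) = 0.9974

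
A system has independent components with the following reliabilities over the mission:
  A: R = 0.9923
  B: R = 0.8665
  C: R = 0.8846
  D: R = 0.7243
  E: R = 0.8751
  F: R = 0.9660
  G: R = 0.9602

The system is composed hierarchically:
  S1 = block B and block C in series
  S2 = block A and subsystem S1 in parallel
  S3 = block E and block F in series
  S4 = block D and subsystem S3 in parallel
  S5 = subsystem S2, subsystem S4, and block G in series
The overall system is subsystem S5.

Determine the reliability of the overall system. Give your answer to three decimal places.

0.918

Series (B and C): 0.86650 × 0.88460 = 0.76651
Parallel (A and [0.76651]): 1 − (1 − 0.99230)(1 − 0.76651) = 0.99820
Series (E and F): 0.87510 × 0.96600 = 0.84535
Parallel (D and [0.84535]): 1 − (1 − 0.72430)(1 − 0.84535) = 0.95736
Series ([0.99820], [0.95736], and G): 0.99820 × 0.95736 × 0.96020 = 0.918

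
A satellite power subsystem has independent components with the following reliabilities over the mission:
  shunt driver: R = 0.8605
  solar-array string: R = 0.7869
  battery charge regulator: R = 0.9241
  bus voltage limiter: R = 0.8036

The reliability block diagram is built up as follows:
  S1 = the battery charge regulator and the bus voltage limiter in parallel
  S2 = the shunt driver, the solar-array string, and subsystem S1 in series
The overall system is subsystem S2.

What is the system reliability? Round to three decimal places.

0.667

Parallel (battery charge regulator and bus voltage limiter): 1 − (1 − 0.92410)(1 − 0.80360) = 0.98509
Series (shunt driver, solar-array string, and [0.98509]): 0.86050 × 0.78690 × 0.98509 = 0.667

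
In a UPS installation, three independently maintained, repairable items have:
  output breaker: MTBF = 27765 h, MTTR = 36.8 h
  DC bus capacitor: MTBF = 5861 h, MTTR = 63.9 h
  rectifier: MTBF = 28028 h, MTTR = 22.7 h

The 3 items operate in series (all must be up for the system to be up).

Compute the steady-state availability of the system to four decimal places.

0.9871

A(output breaker) = MTBF/(MTBF+MTTR) = 27765/(27765+36.8) = 0.998676
A(DC bus capacitor) = MTBF/(MTBF+MTTR) = 5861/(5861+63.9) = 0.989215
A(rectifier) = MTBF/(MTBF+MTTR) = 28028/(28028+22.7) = 0.999191
Series availability: 0.998676 × 0.989215 × 0.999191 = 0.9871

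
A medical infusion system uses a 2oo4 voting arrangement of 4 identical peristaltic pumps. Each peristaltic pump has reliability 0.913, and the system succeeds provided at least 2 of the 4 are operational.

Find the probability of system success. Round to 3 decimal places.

0.998

R = Σ_{i=2}^{4} C(4,i) p^i (1−p)^{4−i} with p = 0.913
C(4,2)·0.913^2·0.087^2 = 0.03786
C(4,3)·0.913^3·0.087^1 = 0.26484
C(4,4)·0.913^4·0.087^0 = 0.69484
Sum = 0.998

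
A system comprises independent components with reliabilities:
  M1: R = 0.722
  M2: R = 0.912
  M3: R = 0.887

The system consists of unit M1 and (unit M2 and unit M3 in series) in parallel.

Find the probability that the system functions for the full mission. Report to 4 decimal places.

0.9469

Series (M2 and M3): 0.912000 × 0.887000 = 0.808944
Parallel (M1 and [0.808944]): 1 − (1 − 0.722000)(1 − 0.808944) = 0.9469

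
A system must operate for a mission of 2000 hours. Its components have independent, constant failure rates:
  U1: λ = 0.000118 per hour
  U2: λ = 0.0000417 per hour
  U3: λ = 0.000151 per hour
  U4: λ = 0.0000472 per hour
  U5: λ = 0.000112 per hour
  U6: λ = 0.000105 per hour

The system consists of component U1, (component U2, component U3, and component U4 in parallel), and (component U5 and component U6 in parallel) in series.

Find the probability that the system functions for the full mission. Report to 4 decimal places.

0.7583

R(U1) = exp(−0.000118 × 2000) = 0.789781
R(U2) = exp(−0.0000417 × 2000) = 0.919983
R(U3) = exp(−0.000151 × 2000) = 0.739338
R(U4) = exp(−0.0000472 × 2000) = 0.909919
R(U5) = exp(−0.000112 × 2000) = 0.799315
R(U6) = exp(−0.000105 × 2000) = 0.810584
Parallel (U2, U3, and U4): 1 − (1 − 0.919983)(1 − 0.739338)(1 − 0.909919) = 0.998121
Parallel (U5 and U6): 1 − (1 − 0.799315)(1 − 0.810584) = 0.961987
Series (U1, [0.998121], and [0.961987]): 0.789781 × 0.998121 × 0.961987 = 0.7583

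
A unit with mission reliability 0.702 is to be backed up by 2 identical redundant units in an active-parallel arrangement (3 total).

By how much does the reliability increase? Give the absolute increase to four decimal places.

R_before = 0.702
R_after = 1 − (1 − 0.702)^3 = 0.9735
ΔR = 0.9735 − 0.702 = 0.2715

0.2715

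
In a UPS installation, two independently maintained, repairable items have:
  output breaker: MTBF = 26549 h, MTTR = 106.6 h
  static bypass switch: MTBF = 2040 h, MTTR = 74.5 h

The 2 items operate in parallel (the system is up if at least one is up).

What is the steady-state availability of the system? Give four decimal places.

0.9999

A(output breaker) = MTBF/(MTBF+MTTR) = 26549/(26549+106.6) = 0.996001
A(static bypass switch) = MTBF/(MTBF+MTTR) = 2040/(2040+74.5) = 0.964767
Parallel availability: 1 − (1 − 0.996001)(1 − 0.964767) = 0.9999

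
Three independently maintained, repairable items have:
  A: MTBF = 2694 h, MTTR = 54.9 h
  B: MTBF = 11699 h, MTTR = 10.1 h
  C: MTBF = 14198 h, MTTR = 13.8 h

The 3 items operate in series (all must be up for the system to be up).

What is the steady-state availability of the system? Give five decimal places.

0.97823

A(A) = MTBF/(MTBF+MTTR) = 2694/(2694+54.9) = 0.980028
A(B) = MTBF/(MTBF+MTTR) = 11699/(11699+10.1) = 0.999137
A(C) = MTBF/(MTBF+MTTR) = 14198/(14198+13.8) = 0.999029
Series availability: 0.980028 × 0.999137 × 0.999029 = 0.97823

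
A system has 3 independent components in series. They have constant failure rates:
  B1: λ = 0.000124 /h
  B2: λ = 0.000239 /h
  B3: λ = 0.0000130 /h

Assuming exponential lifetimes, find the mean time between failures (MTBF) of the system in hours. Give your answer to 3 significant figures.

Series of exponential components: λ_sys = Σ λ_i
λ_sys = 0.000124 + 0.000239 + 0.0000130 = 3.7600e-04 /h
MTBF = 1 / λ_sys = 2660 h

2660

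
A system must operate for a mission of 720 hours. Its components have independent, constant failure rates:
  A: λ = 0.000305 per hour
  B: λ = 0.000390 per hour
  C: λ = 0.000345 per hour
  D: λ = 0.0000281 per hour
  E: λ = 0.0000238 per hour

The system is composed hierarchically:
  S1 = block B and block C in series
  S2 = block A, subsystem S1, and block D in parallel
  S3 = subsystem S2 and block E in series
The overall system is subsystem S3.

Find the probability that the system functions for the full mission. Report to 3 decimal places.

R(A) = exp(−0.000305 × 720) = 0.80284
R(B) = exp(−0.000390 × 720) = 0.75518
R(C) = exp(−0.000345 × 720) = 0.78005
R(D) = exp(−0.0000281 × 720) = 0.97997
R(E) = exp(−0.0000238 × 720) = 0.98301
Series (B and C): 0.75518 × 0.78005 = 0.58908
Parallel (A, [0.58908], and D): 1 − (1 − 0.80284)(1 − 0.58908)(1 − 0.97997) = 0.99838
Series ([0.99838] and E): 0.99838 × 0.98301 = 0.981

0.981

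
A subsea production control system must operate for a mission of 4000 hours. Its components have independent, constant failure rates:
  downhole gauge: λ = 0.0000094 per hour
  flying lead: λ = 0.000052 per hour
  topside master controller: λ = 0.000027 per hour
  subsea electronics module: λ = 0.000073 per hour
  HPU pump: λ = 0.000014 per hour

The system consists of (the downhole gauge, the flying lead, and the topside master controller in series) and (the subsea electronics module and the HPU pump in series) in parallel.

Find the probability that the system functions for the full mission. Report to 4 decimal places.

0.9125

R(downhole gauge) = exp(−0.0000094 × 4000) = 0.963098
R(flying lead) = exp(−0.000052 × 4000) = 0.812207
R(topside master controller) = exp(−0.000027 × 4000) = 0.897628
R(subsea electronics module) = exp(−0.000073 × 4000) = 0.746769
R(HPU pump) = exp(−0.000014 × 4000) = 0.945539
Series (downhole gauge, flying lead, and topside master controller): 0.963098 × 0.812207 × 0.897628 = 0.702156
Series (subsea electronics module and HPU pump): 0.746769 × 0.945539 = 0.706099
Parallel ([0.702156] and [0.706099]): 1 − (1 − 0.702156)(1 − 0.706099) = 0.9125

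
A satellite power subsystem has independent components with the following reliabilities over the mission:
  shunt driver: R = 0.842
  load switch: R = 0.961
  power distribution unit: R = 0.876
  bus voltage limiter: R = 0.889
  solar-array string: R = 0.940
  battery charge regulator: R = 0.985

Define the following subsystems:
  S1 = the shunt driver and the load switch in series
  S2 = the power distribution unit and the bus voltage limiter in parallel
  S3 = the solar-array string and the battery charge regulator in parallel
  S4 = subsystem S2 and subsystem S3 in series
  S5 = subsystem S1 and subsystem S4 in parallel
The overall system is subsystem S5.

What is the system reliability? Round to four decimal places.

0.9972

Series (shunt driver and load switch): 0.842000 × 0.961000 = 0.809162
Parallel (power distribution unit and bus voltage limiter): 1 − (1 − 0.876000)(1 − 0.889000) = 0.986236
Parallel (solar-array string and battery charge regulator): 1 − (1 − 0.940000)(1 − 0.985000) = 0.999100
Series ([0.986236] and [0.999100]): 0.986236 × 0.999100 = 0.985348
Parallel ([0.809162] and [0.985348]): 1 − (1 − 0.809162)(1 − 0.985348) = 0.9972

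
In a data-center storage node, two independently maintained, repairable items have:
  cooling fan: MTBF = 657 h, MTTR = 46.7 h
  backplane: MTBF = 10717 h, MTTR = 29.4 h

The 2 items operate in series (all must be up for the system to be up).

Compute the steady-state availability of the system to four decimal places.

A(cooling fan) = MTBF/(MTBF+MTTR) = 657/(657+46.7) = 0.933636
A(backplane) = MTBF/(MTBF+MTTR) = 10717/(10717+29.4) = 0.997264
Series availability: 0.933636 × 0.997264 = 0.9311

0.9311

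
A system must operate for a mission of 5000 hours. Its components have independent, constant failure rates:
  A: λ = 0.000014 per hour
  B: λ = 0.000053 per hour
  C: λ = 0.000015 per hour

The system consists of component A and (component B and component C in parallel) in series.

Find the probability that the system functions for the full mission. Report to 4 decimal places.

R(A) = exp(−0.000014 × 5000) = 0.932394
R(B) = exp(−0.000053 × 5000) = 0.767206
R(C) = exp(−0.000015 × 5000) = 0.927743
Parallel (B and C): 1 − (1 − 0.767206)(1 − 0.927743) = 0.983179
Series (A and [0.983179]): 0.932394 × 0.983179 = 0.9167

0.9167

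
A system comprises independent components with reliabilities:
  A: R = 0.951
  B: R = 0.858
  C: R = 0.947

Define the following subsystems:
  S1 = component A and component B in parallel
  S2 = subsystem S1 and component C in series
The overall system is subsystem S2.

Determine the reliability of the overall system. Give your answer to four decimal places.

Parallel (A and B): 1 − (1 − 0.951000)(1 − 0.858000) = 0.993042
Series ([0.993042] and C): 0.993042 × 0.947000 = 0.9404

0.9404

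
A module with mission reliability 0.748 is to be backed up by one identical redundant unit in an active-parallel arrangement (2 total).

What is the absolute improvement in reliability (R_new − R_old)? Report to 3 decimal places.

0.188

R_before = 0.748
R_after = 1 − (1 − 0.748)^2 = 0.936
ΔR = 0.936 − 0.748 = 0.188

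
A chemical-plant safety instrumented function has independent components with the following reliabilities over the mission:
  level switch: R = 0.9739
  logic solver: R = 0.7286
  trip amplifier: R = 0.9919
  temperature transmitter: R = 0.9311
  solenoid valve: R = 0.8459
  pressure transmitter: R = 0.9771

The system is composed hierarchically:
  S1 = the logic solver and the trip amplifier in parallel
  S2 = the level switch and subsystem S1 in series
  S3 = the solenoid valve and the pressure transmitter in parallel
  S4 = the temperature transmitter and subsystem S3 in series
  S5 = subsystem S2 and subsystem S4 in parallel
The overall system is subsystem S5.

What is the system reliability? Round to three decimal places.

Parallel (logic solver and trip amplifier): 1 − (1 − 0.72860)(1 − 0.99190) = 0.99780
Series (level switch and [0.99780]): 0.97390 × 0.99780 = 0.97176
Parallel (solenoid valve and pressure transmitter): 1 − (1 − 0.84590)(1 − 0.97710) = 0.99647
Series (temperature transmitter and [0.99647]): 0.93110 × 0.99647 = 0.92781
Parallel ([0.97176] and [0.92781]): 1 − (1 − 0.97176)(1 − 0.92781) = 0.998

0.998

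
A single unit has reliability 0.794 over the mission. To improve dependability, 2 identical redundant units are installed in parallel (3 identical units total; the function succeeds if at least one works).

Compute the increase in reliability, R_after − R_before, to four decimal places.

R_before = 0.794
R_after = 1 − (1 − 0.794)^3 = 0.9913
ΔR = 0.9913 − 0.794 = 0.1973

0.1973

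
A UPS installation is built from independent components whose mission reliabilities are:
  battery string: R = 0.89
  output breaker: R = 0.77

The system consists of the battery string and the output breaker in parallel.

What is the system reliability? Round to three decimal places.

Parallel (battery string and output breaker): 1 − (1 − 0.89000)(1 − 0.77000) = 0.975

0.975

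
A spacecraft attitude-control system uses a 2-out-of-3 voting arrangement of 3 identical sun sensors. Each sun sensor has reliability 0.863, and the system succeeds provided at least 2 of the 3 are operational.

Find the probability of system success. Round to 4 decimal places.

0.9488

R = Σ_{i=2}^{3} C(3,i) p^i (1−p)^{3−i} with p = 0.863
C(3,2)·0.863^2·0.137^1 = 0.306100
C(3,3)·0.863^3·0.137^0 = 0.642736
Sum = 0.9488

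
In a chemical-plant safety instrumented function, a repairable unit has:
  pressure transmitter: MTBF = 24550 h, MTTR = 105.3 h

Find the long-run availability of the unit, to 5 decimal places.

A(pressure transmitter) = MTBF/(MTBF+MTTR) = 24550/(24550+105.3) = 0.99573

0.99573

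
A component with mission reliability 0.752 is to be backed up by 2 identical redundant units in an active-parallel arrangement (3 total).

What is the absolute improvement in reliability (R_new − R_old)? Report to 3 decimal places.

R_before = 0.752
R_after = 1 − (1 − 0.752)^3 = 0.985
ΔR = 0.985 − 0.752 = 0.233

0.233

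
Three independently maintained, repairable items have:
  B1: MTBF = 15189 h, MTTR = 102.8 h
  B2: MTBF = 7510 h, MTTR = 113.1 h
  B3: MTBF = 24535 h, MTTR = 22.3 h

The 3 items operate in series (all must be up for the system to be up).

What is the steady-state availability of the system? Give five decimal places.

0.97765

A(B1) = MTBF/(MTBF+MTTR) = 15189/(15189+102.8) = 0.993277
A(B2) = MTBF/(MTBF+MTTR) = 7510/(7510+113.1) = 0.985164
A(B3) = MTBF/(MTBF+MTTR) = 24535/(24535+22.3) = 0.999092
Series availability: 0.993277 × 0.985164 × 0.999092 = 0.97765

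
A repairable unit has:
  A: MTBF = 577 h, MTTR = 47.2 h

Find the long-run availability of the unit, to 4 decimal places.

0.9244

A(A) = MTBF/(MTBF+MTTR) = 577/(577+47.2) = 0.9244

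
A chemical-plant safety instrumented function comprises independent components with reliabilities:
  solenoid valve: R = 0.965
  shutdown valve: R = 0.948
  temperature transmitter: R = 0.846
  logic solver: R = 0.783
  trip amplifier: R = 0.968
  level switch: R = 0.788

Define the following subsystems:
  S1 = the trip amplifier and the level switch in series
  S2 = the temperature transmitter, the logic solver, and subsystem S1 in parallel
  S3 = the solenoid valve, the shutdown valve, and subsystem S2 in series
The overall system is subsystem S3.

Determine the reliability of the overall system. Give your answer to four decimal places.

Series (trip amplifier and level switch): 0.968000 × 0.788000 = 0.762784
Parallel (temperature transmitter, logic solver, and [0.762784]): 1 − (1 − 0.846000)(1 − 0.783000)(1 − 0.762784) = 0.992073
Series (solenoid valve, shutdown valve, and [0.992073]): 0.965000 × 0.948000 × 0.992073 = 0.9076

0.9076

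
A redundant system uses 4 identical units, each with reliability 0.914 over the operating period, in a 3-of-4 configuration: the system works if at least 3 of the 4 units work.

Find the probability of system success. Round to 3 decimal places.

R = Σ_{i=3}^{4} C(4,i) p^i (1−p)^{4−i} with p = 0.914
C(4,3)·0.914^3·0.086^1 = 0.26266
C(4,4)·0.914^4·0.086^0 = 0.69789
Sum = 0.961

0.961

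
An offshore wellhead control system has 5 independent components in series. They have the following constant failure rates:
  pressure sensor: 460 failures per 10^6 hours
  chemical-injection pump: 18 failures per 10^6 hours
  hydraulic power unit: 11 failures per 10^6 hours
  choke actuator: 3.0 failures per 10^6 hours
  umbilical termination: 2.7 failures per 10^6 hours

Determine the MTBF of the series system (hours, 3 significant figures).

Series of exponential components: λ_sys = Σ λ_i
λ_sys = 0.00046 + 0.000018 + 0.000011 + 0.0000030 + 0.0000027 = 4.9470e-04 /h
MTBF = 1 / λ_sys = 2020 h

2020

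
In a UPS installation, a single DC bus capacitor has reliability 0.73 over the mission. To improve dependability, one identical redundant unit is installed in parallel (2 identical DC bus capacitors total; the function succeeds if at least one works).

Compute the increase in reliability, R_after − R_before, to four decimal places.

0.1971

R_before = 0.73
R_after = 1 − (1 − 0.73)^2 = 0.9271
ΔR = 0.9271 − 0.73 = 0.1971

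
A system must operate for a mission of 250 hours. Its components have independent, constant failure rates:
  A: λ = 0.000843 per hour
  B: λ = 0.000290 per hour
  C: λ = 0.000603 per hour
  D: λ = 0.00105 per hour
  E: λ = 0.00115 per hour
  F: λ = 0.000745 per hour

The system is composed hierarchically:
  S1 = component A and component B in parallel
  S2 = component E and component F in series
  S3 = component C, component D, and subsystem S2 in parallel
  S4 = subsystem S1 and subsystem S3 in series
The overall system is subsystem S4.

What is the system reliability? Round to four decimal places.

R(A) = exp(−0.000843 × 250) = 0.809977
R(B) = exp(−0.000290 × 250) = 0.930066
R(C) = exp(−0.000603 × 250) = 0.860063
R(D) = exp(−0.00105 × 250) = 0.769126
R(E) = exp(−0.00115 × 250) = 0.750137
R(F) = exp(−0.000745 × 250) = 0.830066
Parallel (A and B): 1 − (1 − 0.809977)(1 − 0.930066) = 0.986711
Series (E and F): 0.750137 × 0.830066 = 0.622663
Parallel (C, D, and [0.622663]): 1 − (1 − 0.860063)(1 − 0.769126)(1 − 0.622663) = 0.987809
Series ([0.986711] and [0.987809]): 0.986711 × 0.987809 = 0.9747

0.9747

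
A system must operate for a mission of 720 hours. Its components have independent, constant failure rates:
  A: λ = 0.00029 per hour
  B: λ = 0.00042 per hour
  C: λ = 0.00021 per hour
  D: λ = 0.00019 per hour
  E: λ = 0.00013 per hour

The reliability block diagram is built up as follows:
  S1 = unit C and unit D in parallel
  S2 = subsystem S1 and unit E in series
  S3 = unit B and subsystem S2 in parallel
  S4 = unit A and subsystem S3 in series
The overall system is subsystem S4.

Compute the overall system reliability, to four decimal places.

0.7892

R(A) = exp(−0.00029 × 720) = 0.811558
R(B) = exp(−0.00042 × 720) = 0.739042
R(C) = exp(−0.00021 × 720) = 0.859676
R(D) = exp(−0.00019 × 720) = 0.872145
R(E) = exp(−0.00013 × 720) = 0.910647
Parallel (C and D): 1 − (1 − 0.859676)(1 − 0.872145) = 0.982059
Series ([0.982059] and E): 0.982059 × 0.910647 = 0.894309
Parallel (B and [0.894309]): 1 − (1 − 0.739042)(1 − 0.894309) = 0.972419
Series (A and [0.972419]): 0.811558 × 0.972419 = 0.7892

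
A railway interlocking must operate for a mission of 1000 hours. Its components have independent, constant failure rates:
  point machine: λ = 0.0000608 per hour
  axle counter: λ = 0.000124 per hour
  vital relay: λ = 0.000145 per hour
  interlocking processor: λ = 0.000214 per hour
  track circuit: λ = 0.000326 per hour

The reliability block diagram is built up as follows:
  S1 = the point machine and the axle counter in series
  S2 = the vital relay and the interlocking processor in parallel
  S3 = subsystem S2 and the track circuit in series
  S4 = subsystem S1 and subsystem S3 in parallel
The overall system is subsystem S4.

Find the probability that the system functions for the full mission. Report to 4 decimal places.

R(point machine) = exp(−0.0000608 × 1000) = 0.941011
R(axle counter) = exp(−0.000124 × 1000) = 0.883380
R(vital relay) = exp(−0.000145 × 1000) = 0.865022
R(interlocking processor) = exp(−0.000214 × 1000) = 0.807348
R(track circuit) = exp(−0.000326 × 1000) = 0.721805
Series (point machine and axle counter): 0.941011 × 0.883380 = 0.831270
Parallel (vital relay and interlocking processor): 1 − (1 − 0.865022)(1 − 0.807348) = 0.973996
Series ([0.973996] and track circuit): 0.973996 × 0.721805 = 0.703035
Parallel ([0.831270] and [0.703035]): 1 − (1 − 0.831270)(1 − 0.703035) = 0.9499

0.9499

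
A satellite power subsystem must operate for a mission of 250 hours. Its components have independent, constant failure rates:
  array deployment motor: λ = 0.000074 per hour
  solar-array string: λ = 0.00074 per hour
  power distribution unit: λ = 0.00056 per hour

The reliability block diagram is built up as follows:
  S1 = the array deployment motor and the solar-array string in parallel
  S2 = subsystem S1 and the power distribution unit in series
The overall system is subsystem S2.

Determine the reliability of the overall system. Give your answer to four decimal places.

0.8667

R(array deployment motor) = exp(−0.000074 × 250) = 0.981670
R(solar-array string) = exp(−0.00074 × 250) = 0.831104
R(power distribution unit) = exp(−0.00056 × 250) = 0.869358
Parallel (array deployment motor and solar-array string): 1 − (1 − 0.981670)(1 − 0.831104) = 0.996904
Series ([0.996904] and power distribution unit): 0.996904 × 0.869358 = 0.8667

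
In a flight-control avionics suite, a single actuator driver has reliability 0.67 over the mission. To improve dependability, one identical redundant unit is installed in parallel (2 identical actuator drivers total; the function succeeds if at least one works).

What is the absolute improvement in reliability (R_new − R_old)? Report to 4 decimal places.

R_before = 0.67
R_after = 1 − (1 − 0.67)^2 = 0.8911
ΔR = 0.8911 − 0.67 = 0.2211

0.2211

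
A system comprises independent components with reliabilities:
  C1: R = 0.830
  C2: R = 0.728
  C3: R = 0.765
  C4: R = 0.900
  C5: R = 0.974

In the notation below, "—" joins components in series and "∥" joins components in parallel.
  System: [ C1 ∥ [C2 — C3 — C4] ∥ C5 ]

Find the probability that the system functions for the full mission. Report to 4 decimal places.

0.9978

Series (C2, C3, and C4): 0.728000 × 0.765000 × 0.900000 = 0.501228
Parallel (C1, [0.501228], and C5): 1 − (1 − 0.830000)(1 − 0.501228)(1 − 0.974000) = 0.9978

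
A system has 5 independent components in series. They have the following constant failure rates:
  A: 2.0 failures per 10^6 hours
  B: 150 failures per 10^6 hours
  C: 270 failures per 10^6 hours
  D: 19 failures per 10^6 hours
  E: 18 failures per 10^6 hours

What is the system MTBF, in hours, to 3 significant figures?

Series of exponential components: λ_sys = Σ λ_i
λ_sys = 0.0000020 + 0.00015 + 0.00027 + 0.000019 + 0.000018 = 4.5900e-04 /h
MTBF = 1 / λ_sys = 2180 h

2180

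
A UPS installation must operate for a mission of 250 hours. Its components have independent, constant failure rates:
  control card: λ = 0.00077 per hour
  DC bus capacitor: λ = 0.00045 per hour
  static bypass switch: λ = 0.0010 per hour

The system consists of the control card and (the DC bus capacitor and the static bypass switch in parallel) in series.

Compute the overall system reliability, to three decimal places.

R(control card) = exp(−0.00077 × 250) = 0.82489
R(DC bus capacitor) = exp(−0.00045 × 250) = 0.89360
R(static bypass switch) = exp(−0.0010 × 250) = 0.77880
Parallel (DC bus capacitor and static bypass switch): 1 − (1 − 0.89360)(1 − 0.77880) = 0.97646
Series (control card and [0.97646]): 0.82489 × 0.97646 = 0.805

0.805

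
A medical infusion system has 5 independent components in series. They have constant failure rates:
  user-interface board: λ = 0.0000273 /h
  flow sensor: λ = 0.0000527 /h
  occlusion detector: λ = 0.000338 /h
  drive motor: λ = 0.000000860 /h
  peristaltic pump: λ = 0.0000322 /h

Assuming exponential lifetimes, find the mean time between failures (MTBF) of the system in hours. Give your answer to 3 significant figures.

Series of exponential components: λ_sys = Σ λ_i
λ_sys = 0.0000273 + 0.0000527 + 0.000338 + 0.000000860 + 0.0000322 = 4.5106e-04 /h
MTBF = 1 / λ_sys = 2220 h

2220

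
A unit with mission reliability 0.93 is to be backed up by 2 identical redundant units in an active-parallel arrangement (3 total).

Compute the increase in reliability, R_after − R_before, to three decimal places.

0.070

R_before = 0.93
R_after = 1 − (1 − 0.93)^3 = 1.000
ΔR = 1.000 − 0.93 = 0.070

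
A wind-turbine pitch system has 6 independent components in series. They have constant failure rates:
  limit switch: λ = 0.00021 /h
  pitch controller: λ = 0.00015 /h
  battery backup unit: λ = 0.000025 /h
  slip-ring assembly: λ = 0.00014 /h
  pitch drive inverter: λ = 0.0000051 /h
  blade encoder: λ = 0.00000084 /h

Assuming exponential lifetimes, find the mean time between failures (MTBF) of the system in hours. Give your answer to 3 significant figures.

1880

Series of exponential components: λ_sys = Σ λ_i
λ_sys = 0.00021 + 0.00015 + 0.000025 + 0.00014 + 0.0000051 + 0.00000084 = 5.3094e-04 /h
MTBF = 1 / λ_sys = 1880 h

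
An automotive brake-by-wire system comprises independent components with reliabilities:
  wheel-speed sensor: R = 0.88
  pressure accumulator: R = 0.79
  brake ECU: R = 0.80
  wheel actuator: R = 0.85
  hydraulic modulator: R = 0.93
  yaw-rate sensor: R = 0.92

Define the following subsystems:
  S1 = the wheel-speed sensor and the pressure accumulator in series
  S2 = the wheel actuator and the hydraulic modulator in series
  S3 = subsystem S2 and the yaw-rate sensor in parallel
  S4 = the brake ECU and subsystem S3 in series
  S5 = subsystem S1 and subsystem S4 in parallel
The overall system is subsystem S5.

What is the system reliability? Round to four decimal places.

0.9350

Series (wheel-speed sensor and pressure accumulator): 0.880000 × 0.790000 = 0.695200
Series (wheel actuator and hydraulic modulator): 0.850000 × 0.930000 = 0.790500
Parallel ([0.790500] and yaw-rate sensor): 1 − (1 − 0.790500)(1 − 0.920000) = 0.983240
Series (brake ECU and [0.983240]): 0.800000 × 0.983240 = 0.786592
Parallel ([0.695200] and [0.786592]): 1 − (1 − 0.695200)(1 − 0.786592) = 0.9350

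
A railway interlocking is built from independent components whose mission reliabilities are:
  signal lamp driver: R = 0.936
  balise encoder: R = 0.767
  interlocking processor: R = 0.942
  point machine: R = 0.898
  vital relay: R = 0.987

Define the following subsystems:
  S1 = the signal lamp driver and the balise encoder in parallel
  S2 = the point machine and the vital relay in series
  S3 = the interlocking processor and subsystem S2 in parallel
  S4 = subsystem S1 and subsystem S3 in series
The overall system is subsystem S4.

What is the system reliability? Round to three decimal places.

Parallel (signal lamp driver and balise encoder): 1 − (1 − 0.93600)(1 − 0.76700) = 0.98509
Series (point machine and vital relay): 0.89800 × 0.98700 = 0.88633
Parallel (interlocking processor and [0.88633]): 1 − (1 − 0.94200)(1 − 0.88633) = 0.99341
Series ([0.98509] and [0.99341]): 0.98509 × 0.99341 = 0.979

0.979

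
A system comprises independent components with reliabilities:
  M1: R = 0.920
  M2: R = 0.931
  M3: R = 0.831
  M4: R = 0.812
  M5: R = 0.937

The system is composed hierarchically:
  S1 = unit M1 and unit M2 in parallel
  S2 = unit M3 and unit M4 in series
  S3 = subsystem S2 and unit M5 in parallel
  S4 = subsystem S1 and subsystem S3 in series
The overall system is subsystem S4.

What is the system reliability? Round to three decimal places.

Parallel (M1 and M2): 1 − (1 − 0.92000)(1 − 0.93100) = 0.99448
Series (M3 and M4): 0.83100 × 0.81200 = 0.67477
Parallel ([0.67477] and M5): 1 − (1 − 0.67477)(1 − 0.93700) = 0.97951
Series ([0.99448] and [0.97951]): 0.99448 × 0.97951 = 0.974

0.974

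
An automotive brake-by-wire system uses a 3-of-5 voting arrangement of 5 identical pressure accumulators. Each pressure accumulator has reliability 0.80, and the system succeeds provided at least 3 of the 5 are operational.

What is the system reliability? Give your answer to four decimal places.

0.9421

R = Σ_{i=3}^{5} C(5,i) p^i (1−p)^{5−i} with p = 0.80
C(5,3)·0.80^3·0.20^2 = 0.204800
C(5,4)·0.80^4·0.20^1 = 0.409600
C(5,5)·0.80^5·0.20^0 = 0.327680
Sum = 0.9421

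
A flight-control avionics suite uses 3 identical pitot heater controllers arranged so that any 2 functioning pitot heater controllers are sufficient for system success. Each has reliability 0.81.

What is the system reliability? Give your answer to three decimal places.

R = Σ_{i=2}^{3} C(3,i) p^i (1−p)^{3−i} with p = 0.81
C(3,2)·0.81^2·0.19^1 = 0.37398
C(3,3)·0.81^3·0.19^0 = 0.53144
Sum = 0.905

0.905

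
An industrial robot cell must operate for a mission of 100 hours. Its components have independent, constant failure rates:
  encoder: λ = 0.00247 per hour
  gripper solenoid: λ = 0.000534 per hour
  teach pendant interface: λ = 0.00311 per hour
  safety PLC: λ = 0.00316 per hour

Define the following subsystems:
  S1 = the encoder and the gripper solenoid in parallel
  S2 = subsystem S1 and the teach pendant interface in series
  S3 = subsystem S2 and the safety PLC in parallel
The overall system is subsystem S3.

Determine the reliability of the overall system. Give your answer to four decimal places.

R(encoder) = exp(−0.00247 × 100) = 0.781141
R(gripper solenoid) = exp(−0.000534 × 100) = 0.948001
R(teach pendant interface) = exp(−0.00311 × 100) = 0.732714
R(safety PLC) = exp(−0.00316 × 100) = 0.729059
Parallel (encoder and gripper solenoid): 1 − (1 − 0.781141)(1 − 0.948001) = 0.988620
Series ([0.988620] and teach pendant interface): 0.988620 × 0.732714 = 0.724376
Parallel ([0.724376] and safety PLC): 1 − (1 − 0.724376)(1 − 0.729059) = 0.9253

0.9253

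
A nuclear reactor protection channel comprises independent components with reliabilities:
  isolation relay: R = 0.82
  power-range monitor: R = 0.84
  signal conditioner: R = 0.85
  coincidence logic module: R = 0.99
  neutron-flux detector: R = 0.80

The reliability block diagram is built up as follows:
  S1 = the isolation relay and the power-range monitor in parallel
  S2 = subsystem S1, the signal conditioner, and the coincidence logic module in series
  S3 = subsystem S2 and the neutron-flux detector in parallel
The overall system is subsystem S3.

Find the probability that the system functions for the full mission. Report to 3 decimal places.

Parallel (isolation relay and power-range monitor): 1 − (1 − 0.82000)(1 − 0.84000) = 0.97120
Series ([0.97120], signal conditioner, and coincidence logic module): 0.97120 × 0.85000 × 0.99000 = 0.81726
Parallel ([0.81726] and neutron-flux detector): 1 − (1 − 0.81726)(1 − 0.80000) = 0.963

0.963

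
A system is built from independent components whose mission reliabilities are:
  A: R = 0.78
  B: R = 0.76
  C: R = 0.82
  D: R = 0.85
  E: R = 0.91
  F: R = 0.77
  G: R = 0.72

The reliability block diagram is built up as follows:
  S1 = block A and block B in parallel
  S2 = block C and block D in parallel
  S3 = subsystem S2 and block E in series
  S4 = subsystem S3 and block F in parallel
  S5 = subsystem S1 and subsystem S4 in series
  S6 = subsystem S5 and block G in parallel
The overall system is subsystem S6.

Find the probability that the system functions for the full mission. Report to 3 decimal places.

Parallel (A and B): 1 − (1 − 0.78000)(1 − 0.76000) = 0.94720
Parallel (C and D): 1 − (1 − 0.82000)(1 − 0.85000) = 0.97300
Series ([0.97300] and E): 0.97300 × 0.91000 = 0.88543
Parallel ([0.88543] and F): 1 − (1 − 0.88543)(1 − 0.77000) = 0.97365
Series ([0.94720] and [0.97365]): 0.94720 × 0.97365 = 0.92224
Parallel ([0.92224] and G): 1 − (1 − 0.92224)(1 − 0.72000) = 0.978

0.978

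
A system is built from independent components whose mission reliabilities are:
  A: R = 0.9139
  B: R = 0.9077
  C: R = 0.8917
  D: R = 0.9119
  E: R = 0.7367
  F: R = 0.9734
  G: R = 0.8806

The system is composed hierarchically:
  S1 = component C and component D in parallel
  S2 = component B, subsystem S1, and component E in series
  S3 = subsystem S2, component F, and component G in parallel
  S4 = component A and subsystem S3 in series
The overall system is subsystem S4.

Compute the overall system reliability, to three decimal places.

0.913

Parallel (C and D): 1 − (1 − 0.89170)(1 − 0.91190) = 0.99046
Series (B, [0.99046], and E): 0.90770 × 0.99046 × 0.73670 = 0.66232
Parallel ([0.66232], F, and G): 1 − (1 − 0.66232)(1 − 0.97340)(1 − 0.88060) = 0.99893
Series (A and [0.99893]): 0.91390 × 0.99893 = 0.913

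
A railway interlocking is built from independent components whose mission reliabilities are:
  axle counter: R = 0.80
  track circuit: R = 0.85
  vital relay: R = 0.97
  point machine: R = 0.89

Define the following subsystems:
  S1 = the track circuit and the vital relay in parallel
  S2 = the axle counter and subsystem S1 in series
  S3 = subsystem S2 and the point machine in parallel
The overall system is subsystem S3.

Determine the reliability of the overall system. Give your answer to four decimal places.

0.9776

Parallel (track circuit and vital relay): 1 − (1 − 0.850000)(1 − 0.970000) = 0.995500
Series (axle counter and [0.995500]): 0.800000 × 0.995500 = 0.796400
Parallel ([0.796400] and point machine): 1 − (1 − 0.796400)(1 − 0.890000) = 0.9776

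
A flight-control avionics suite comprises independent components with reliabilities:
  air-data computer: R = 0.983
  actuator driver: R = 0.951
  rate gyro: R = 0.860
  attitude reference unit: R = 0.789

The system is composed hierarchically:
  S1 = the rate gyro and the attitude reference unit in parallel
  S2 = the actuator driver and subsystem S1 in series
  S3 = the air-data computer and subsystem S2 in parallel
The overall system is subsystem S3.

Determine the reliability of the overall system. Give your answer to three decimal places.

Parallel (rate gyro and attitude reference unit): 1 − (1 − 0.86000)(1 − 0.78900) = 0.97046
Series (actuator driver and [0.97046]): 0.95100 × 0.97046 = 0.92291
Parallel (air-data computer and [0.92291]): 1 − (1 − 0.98300)(1 − 0.92291) = 0.999

0.999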